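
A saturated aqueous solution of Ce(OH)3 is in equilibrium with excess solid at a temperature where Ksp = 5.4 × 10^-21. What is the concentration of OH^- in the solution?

Ce(OH)3(s) ⇌ Ce^3+(aq) + 3 OH^-(aq)
Ksp = [Ce^3+][OH^-]^3
With molar solubility s: [Ce^3+] = s, [OH^-] = 3s.
Substituting: Ksp = s(3s)^3 = 27s^4
s = (5.4 × 10^-21 / 27)^(1/4) = 3.76 × 10^-6 M
[OH^-] = 3s = 1.1 × 10^-5 M

[OH^-] ≈ 1.1 × 10^-5 M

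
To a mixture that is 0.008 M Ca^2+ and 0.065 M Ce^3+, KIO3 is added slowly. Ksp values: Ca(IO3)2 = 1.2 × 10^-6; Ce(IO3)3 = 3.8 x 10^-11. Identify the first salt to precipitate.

Ce(IO3)3

Each salt begins to precipitate when Q = Ksp, i.e. when [IO3^-] reaches its threshold.
For Ca(IO3)2: 1.2 × 10^-6 = 0.008 × [IO3^-]^2  ⇒  [IO3^-] = 1.2 × 10^-2 M.
For Ce(IO3)3: 3.8 x 10^-11 = 0.065 × [IO3^-]^3  ⇒  [IO3^-] = 8.4 × 10^-4 M.
The salt with the lower threshold [IO3^-] precipitates first: Ce(IO3)3.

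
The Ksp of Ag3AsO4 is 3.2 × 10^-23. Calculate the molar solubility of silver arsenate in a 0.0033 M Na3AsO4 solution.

s ≈ 7.1 × 10^-8 M

Ag3AsO4(s) <=> 3 Ag^+ + AsO4^3-
Ksp = [Ag^+]^3[AsO4^3-]
If s mol/L dissolves here, [Ag^+] = 3s, [AsO4^3-] = 0.0033 + s ≈ 0.0033 (common-ion effect: AsO4^3- is already 0.0033 M).
Ksp ≈ (3s)^3 × 0.0033
s = 7.1 x 10^-8 M
Check: s = 7.1 × 10^-8 ≪ 0.0033, so the approximation is valid.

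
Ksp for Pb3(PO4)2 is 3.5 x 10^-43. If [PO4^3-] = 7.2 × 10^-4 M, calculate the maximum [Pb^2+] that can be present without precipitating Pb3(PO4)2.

Pb3(PO4)2(s) <=> 3 Pb^2+(aq) + 2 PO4^3-(aq)
Ksp = [Pb^2+]^3[PO4^3-]^2
Precipitation begins when Q = Ksp. With [PO4^3-] = 7.2 × 10^-4 M:
3.5 x 10^-43 = (7.2 × 10^-4)^2 × [Pb^2+]^3
[Pb^2+] = (3.5 x 10^-43 / 5.18 x 10^-7)^(1/3) = 8.8 x 10^-13 M

8.8 x 10^-13 M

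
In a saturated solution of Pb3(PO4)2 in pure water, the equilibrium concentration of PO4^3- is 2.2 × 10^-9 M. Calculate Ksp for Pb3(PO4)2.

1.7 × 10^-43

Pb3(PO4)2(s) ⇌ 3 Pb^2+(aq) + 2 PO4^3-(aq)
Stoichiometry gives [Pb^2+] = (3/2)[PO4^3-] = 3.30 × 10^-9 M.
Ksp = [Pb^2+]^3[PO4^3-]^2
Ksp = (3.30 × 10^-9)^3 × (2.2 x 10^-9)^2 = 1.7 × 10^-43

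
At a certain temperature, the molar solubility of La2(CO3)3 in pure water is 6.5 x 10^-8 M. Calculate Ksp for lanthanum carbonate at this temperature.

La2(CO3)3(s) ⇌ 2 La^3+ + 3 CO3^2-
For each mole of La2(CO3)3 that dissolves: [La^3+] = 2s, [CO3^2-] = 3s.
Ksp = [La^3+]^2[CO3^2-]^3
So Ksp = (2s)^2 × (3s)^3 = 108s^5
With s = 6.5 x 10^-8: Ksp = 1.3 × 10^-34

Ksp ≈ 1.3 × 10^-34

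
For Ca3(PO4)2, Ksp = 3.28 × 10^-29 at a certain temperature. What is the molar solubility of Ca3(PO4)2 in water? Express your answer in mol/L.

s = 7.88e-7 M

Ca3(PO4)2(s) ⇌ 3 Ca^2+ + 2 PO4^3-
Ksp = [Ca^2+]^3[PO4^3-]^2
Let s = molar solubility. Then [Ca^2+] = 3s and [PO4^3-] = 2s.
Substituting: Ksp = (3s)^3(2s)^2 = 108s^5
Solving, s = (3.28 × 10^-29/108)^(1/5) = 7.88 × 10^-7 M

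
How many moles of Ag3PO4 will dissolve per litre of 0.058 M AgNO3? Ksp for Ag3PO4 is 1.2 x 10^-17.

s ≈ 6.2 x 10^-14 M

Ag3PO4(s) <=> 3 Ag^+(aq) + PO4^3-(aq)
Ksp = [Ag^+]^3[PO4^3-]
Let s be the molar solubility in this solution. [Ag^+] = 0.058 + 3s ≈ 0.058, [PO4^3-] = s (since Ag^+ from AgNO3 dominates).
Ksp ≈ (0.058)^3 × s
s = 6.2 × 10^-14 M
Check: 3s = 1.8 × 10^-13 ≪ 0.058, so the approximation is valid.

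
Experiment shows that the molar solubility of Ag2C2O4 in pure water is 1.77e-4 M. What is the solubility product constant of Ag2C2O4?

Ag2C2O4(s) ⇌ 2 Ag^+ + C2O4^2-
Let s = molar solubility. Then [Ag^+] = 2s and [C2O4^2-] = s.
Ksp = [Ag^+]^2[C2O4^2-]
Ksp = (2s)^2s = 4s^3
Ksp = 4 × (1.77 x 10^-4)^3 = 2.22 × 10^-11

Ksp ≈ 2.22 × 10^-11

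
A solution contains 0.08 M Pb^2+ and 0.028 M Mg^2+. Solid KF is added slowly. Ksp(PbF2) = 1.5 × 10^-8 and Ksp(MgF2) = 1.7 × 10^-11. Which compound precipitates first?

MgF2

Precipitation of each salt starts when its ion product equals its Ksp.
For PbF2: 1.5 × 10^-8 = 0.08 × [F^-]^2  ⇒  [F^-] = 4.3 × 10^-4 M.
For MgF2: 1.7 × 10^-11 = 0.028 × [F^-]^2  ⇒  [F^-] = 2.5 × 10^-5 M.
The salt with the lower threshold [F^-] precipitates first: MgF2.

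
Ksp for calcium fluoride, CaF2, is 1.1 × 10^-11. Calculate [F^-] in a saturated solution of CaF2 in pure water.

[F^-] ≈ 2.8e-4 M

CaF2(s) ⇌ Ca^2+(aq) + 2 F^-(aq)
Ksp = [Ca^2+][F^-]^2
For each mole of CaF2 that dissolves: [Ca^2+] = s, [F^-] = 2s.
Substituting: Ksp = s(2s)^2 = 4s^3
s^3 = 1.1 × 10^-11 / 4, so s = 1.40 × 10^-4 M
[F^-] = 2s = 2.8 x 10^-4 M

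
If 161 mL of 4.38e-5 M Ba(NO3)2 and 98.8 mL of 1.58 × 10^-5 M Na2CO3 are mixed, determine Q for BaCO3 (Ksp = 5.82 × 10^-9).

Total volume = 161 + 98.8 = 259.8 mL.
[Ba^2+] = 4.38 x 10^-5 × (161/259.8) = 2.714 × 10^-5 M
[CO3^2-] = 1.58 × 10^-5 × (98.8/259.8) = 6.009 × 10^-6 M
BaCO3(s) ⇌ Ba^2+(aq) + CO3^2-(aq), so Q = [Ba^2+][CO3^2-]
Q = (2.714 x 10^-5)(6.009 × 10^-6) = 1.63 × 10^-10
Q < Ksp, so no precipitate of BaCO3 forms.

Q ≈ 1.63 x 10^-10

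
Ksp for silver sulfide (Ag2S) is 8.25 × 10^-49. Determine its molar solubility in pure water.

s = 5.91e-17 M

Ag2S(s) ⇌ 2 Ag^+(aq) + S^2-(aq)
Ksp = [Ag^+]^2[S^2-]
With molar solubility s: [Ag^+] = 2s, [S^2-] = s.
Substituting: Ksp = (2s)^2s = 4s^3
Solving, s = (8.25 × 10^-49/4)^(1/3) = 5.91 × 10^-17 M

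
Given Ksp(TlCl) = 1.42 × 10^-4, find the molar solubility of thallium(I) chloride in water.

s ≈ 1.19 × 10^-2 M

TlCl(s) <=> Tl^+(aq) + Cl^-(aq)
Ksp = [Tl^+][Cl^-]
Let s = molar solubility. Then [Tl^+] = s and [Cl^-] = s.
Ksp = s^2
s = √(1.42 × 10^-4) = 1.19 × 10^-2 M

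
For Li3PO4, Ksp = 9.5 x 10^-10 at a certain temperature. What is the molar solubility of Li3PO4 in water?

Li3PO4(s) ⇌ 3 Li^+ + PO4^3-
Ksp = [Li^+]^3[PO4^3-]
If s mol/L of Li3PO4 dissolves, [Li^+] = 3s and [PO4^3-] = s.
Ksp = (3s)^3s = 27s^4
Solving, s = (9.5 x 10^-10/27)^(1/4) = 2.4 × 10^-3 M

2.4 x 10^-3 M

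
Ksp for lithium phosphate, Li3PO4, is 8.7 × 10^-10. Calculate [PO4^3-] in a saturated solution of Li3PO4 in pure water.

Li3PO4(s) ⇌ 3 Li^+ + PO4^3-
Ksp = [Li^+]^3[PO4^3-]
With molar solubility s: [Li^+] = 3s, [PO4^3-] = s.
Substituting: Ksp = (3s)^3s = 27s^4
s^4 = 8.7 × 10^-10 / 27, so s = 2.38 x 10^-3 M
[PO4^3-] = s = 2.4 × 10^-3 M

[PO4^3-] ≈ 2.4e-3 M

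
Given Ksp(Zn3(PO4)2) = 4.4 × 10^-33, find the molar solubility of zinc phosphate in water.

1.3 x 10^-7 M

Zn3(PO4)2(s) <=> 3 Zn^2+ + 2 PO4^3-
Ksp = [Zn^2+]^3[PO4^3-]^2
With molar solubility s: [Zn^2+] = 3s, [PO4^3-] = 2s.
Ksp = (3s)^3(2s)^2 = 108s^5
s = (4.4 × 10^-33 / 108)^(1/5) = 1.3 x 10^-7 M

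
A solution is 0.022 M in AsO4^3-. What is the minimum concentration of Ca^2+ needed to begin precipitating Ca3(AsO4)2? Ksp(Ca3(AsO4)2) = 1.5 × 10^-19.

Ca3(AsO4)2(s) ⇌ 3 Ca^2+(aq) + 2 AsO4^3-(aq)
Ksp = [Ca^2+]^3[AsO4^3-]^2
Precipitation begins when Q = Ksp. With [AsO4^3-] = 0.022 M:
1.5 × 10^-19 = (0.022)^2 × [Ca^2+]^3
[Ca^2+] = (1.5 × 10^-19 / 4.84 × 10^-4)^(1/3) = 6.8 x 10^-6 M

6.8 × 10^-6 M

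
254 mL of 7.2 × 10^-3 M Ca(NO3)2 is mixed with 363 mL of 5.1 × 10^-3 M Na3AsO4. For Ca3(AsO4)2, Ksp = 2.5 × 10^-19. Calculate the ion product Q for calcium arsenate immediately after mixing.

2.3e-13

Total volume = 254 + 363 = 617 mL.
[Ca^2+] = 7.2 × 10^-3 × (254/617) = 2.96 x 10^-3 M
[AsO4^3-] = 5.1 x 10^-3 × (363/617) = 3.00 x 10^-3 M
Ca3(AsO4)2(s) ⇌ 3 Ca^2+ + 2 AsO4^3-, so Q = [Ca^2+]^3[AsO4^3-]^2
Q = (2.96 × 10^-3)^3(3.00 × 10^-3)^2 = 2.3 x 10^-13
Q > Ksp, so Ca3(AsO4)2 will precipitate.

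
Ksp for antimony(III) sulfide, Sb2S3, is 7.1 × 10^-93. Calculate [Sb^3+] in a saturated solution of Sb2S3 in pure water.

Sb2S3(s) <=> 2 Sb^3+(aq) + 3 S^2-(aq)
Ksp = [Sb^3+]^2[S^2-]^3
With molar solubility s: [Sb^3+] = 2s, [S^2-] = 3s.
Ksp = (2s)^2(3s)^3 = 108s^5
Solving, s = (7.1 × 10^-93/108)^(1/5) = 1.46 × 10^-19 M
[Sb^3+] = 2s = 2.9 x 10^-19 M

2.9e-19 M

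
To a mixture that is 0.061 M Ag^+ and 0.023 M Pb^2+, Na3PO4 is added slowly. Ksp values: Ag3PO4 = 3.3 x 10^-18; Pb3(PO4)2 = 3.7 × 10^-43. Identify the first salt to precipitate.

Each salt begins to precipitate when Q = Ksp, i.e. when [PO4^3-] reaches its threshold.
For Ag3PO4: 3.3 x 10^-18 = (0.061)^3 × [PO4^3-]  ⇒  [PO4^3-] = 1.5 × 10^-14 M.
For Pb3(PO4)2: 3.7 × 10^-43 = (0.023)^3 × [PO4^3-]^2  ⇒  [PO4^3-] = 1.7 × 10^-19 M.
The salt with the lower threshold [PO4^3-] precipitates first: Pb3(PO4)2.

Pb3(PO4)2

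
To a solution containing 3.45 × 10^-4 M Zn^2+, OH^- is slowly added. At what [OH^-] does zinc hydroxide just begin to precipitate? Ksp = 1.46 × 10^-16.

[OH^-] = 6.51 × 10^-7 M

Zn(OH)2(s) ⇌ Zn^2+(aq) + 2 OH^-(aq)
Ksp = [Zn^2+][OH^-]^2
Precipitation begins when Q = Ksp. With [Zn^2+] = 3.45 × 10^-4 M:
1.46 × 10^-16 = (3.45 × 10^-4) × [OH^-]^2
[OH^-] = (1.46 × 10^-16 / 3.45 × 10^-4)^(1/2) = 6.51 × 10^-7 M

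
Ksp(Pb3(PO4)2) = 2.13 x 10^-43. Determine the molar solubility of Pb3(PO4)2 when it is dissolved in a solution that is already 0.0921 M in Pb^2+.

s = 8.26 x 10^-21 M

Pb3(PO4)2(s) ⇌ 3 Pb^2+ + 2 PO4^3-
Ksp = [Pb^2+]^3[PO4^3-]^2
Let s be the molar solubility in this solution. [Pb^2+] = 0.0921 + 3s ≈ 0.0921, [PO4^3-] = 2s (since the Pb^2+ already present dominates).
Ksp ≈ (0.0921)^3 × (2s)^2
s = 8.26 × 10^-21 M
Check: 3s = 2.5 × 10^-20 ≪ 0.0921, so the approximation is valid.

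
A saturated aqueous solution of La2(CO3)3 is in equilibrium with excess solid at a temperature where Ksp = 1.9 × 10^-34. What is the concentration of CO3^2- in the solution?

La2(CO3)3(s) <=> 2 La^3+(aq) + 3 CO3^2-(aq)
Ksp = [La^3+]^2[CO3^2-]^3
If s mol/L of La2(CO3)3 dissolves, [La^3+] = 2s and [CO3^2-] = 3s.
Substituting: Ksp = (2s)^2(3s)^3 = 108s^5
s = (1.9 × 10^-34 / 108)^(1/5) = 7.06 × 10^-8 M
[CO3^2-] = 3s = 2.1 × 10^-7 M

[CO3^2-] = 2.1e-7 M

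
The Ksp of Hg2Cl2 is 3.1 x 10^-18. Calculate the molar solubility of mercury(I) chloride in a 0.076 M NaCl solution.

s = 5.4 × 10^-16 M

Hg2Cl2(s) <=> Hg2^2+(aq) + 2 Cl^-(aq)
Ksp = [Hg2^2+][Cl^-]^2
If s mol/L dissolves here, [Hg2^2+] = s, [Cl^-] = 0.076 + 2s ≈ 0.076 (Ksp is small, so little additional dissolves).
Ksp ≈ s × (0.076)^2
s = 5.4 × 10^-16 M
Check: 2s = 1.1 x 10^-15 ≪ 0.076, so the approximation is valid.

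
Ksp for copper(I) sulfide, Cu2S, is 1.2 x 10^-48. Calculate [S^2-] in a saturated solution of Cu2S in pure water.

[S^2-] ≈ 6.7 × 10^-17 M

Cu2S(s) ⇌ 2 Cu^+(aq) + S^2-(aq)
Ksp = [Cu^+]^2[S^2-]
For each mole of Cu2S that dissolves: [Cu^+] = 2s, [S^2-] = s.
Substituting: Ksp = (2s)^2s = 4s^3
Solving, s = (1.2 x 10^-48/4)^(1/3) = 6.69 x 10^-17 M
[S^2-] = s = 6.7 × 10^-17 M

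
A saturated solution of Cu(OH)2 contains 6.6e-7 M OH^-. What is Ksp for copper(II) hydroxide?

Cu(OH)2(s) ⇌ Cu^2+ + 2 OH^-
Stoichiometry gives [Cu^2+] = (1/2)[OH^-] = 3.30 × 10^-7 M.
Ksp = [Cu^2+][OH^-]^2
Ksp = 3.30 × 10^-7 × (6.6 × 10^-7)^2 = 1.4 × 10^-19

1.4 x 10^-19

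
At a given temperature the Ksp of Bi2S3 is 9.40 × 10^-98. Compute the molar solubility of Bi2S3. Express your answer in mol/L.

1.54 × 10^-20 M

Bi2S3(s) ⇌ 2 Bi^3+(aq) + 3 S^2-(aq)
Ksp = [Bi^3+]^2[S^2-]^3
For each mole of Bi2S3 that dissolves: [Bi^3+] = 2s, [S^2-] = 3s.
Ksp = (2s)^2(3s)^3 = 108s^5
Solving, s = (9.40 × 10^-98/108)^(1/5) = 1.54 x 10^-20 M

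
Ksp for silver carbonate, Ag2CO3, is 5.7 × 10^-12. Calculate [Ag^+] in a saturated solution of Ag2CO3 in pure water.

Ag2CO3(s) ⇌ 2 Ag^+ + CO3^2-
Ksp = [Ag^+]^2[CO3^2-]
For each mole of Ag2CO3 that dissolves: [Ag^+] = 2s, [CO3^2-] = s.
Ksp = (2s)^2s = 4s^3
Solving, s = (5.7 × 10^-12/4)^(1/3) = 1.13 x 10^-4 M
[Ag^+] = 2s = 2.3 × 10^-4 M

2.3 × 10^-4 M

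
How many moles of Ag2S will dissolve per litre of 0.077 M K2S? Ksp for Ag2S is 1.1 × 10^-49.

Ag2S(s) ⇌ 2 Ag^+ + S^2-
Ksp = [Ag^+]^2[S^2-]
Let s be the molar solubility in this solution. [Ag^+] = 2s, [S^2-] = 0.077 + s ≈ 0.077 (Ksp is small, so little additional dissolves).
Ksp ≈ (2s)^2 × 0.077
s = 6.0 × 10^-25 M
Check: s = 6.0 x 10^-25 ≪ 0.077, so the approximation is valid.

6.0 × 10^-25 M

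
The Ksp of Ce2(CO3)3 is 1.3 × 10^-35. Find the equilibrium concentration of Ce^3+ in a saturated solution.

[Ce^3+] ≈ 8.3 × 10^-8 M

Ce2(CO3)3(s) ⇌ 2 Ce^3+ + 3 CO3^2-
Ksp = [Ce^3+]^2[CO3^2-]^3
Let s = molar solubility. Then [Ce^3+] = 2s and [CO3^2-] = 3s.
Ksp = (2s)^2(3s)^3 = 108s^5
s = (1.3 × 10^-35 / 108)^(1/5) = 4.13 × 10^-8 M
[Ce^3+] = 2s = 8.3 x 10^-8 M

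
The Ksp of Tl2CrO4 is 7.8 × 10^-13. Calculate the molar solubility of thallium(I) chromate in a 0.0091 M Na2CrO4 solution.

Tl2CrO4(s) ⇌ 2 Tl^+ + CrO4^2-
Ksp = [Tl^+]^2[CrO4^2-]
Let s = moles of Tl2CrO4 that dissolve per litre. [Tl^+] = 2s, [CrO4^2-] = 0.0091 + s ≈ 0.0091 (since CrO4^2- from Na2CrO4 dominates).
Ksp ≈ (2s)^2 × 0.0091
s = 4.6 x 10^-6 M
Check: s = 4.6 × 10^-6 ≪ 0.0091, so the approximation is valid.

4.6 × 10^-6 M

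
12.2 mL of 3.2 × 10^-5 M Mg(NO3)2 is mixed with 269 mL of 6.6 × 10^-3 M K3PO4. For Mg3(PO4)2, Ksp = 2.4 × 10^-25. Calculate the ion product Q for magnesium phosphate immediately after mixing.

Q ≈ 1.1e-22

Total volume = 12.2 + 269 = 281.2 mL.
[Mg^2+] = 3.2 x 10^-5 × (12.2/281.2) = 1.39 × 10^-6 M
[PO4^3-] = 6.6 x 10^-3 × (269/281.2) = 6.31 x 10^-3 M
Mg3(PO4)2(s) <=> 3 Mg^2+ + 2 PO4^3-, so Q = [Mg^2+]^3[PO4^3-]^2
Q = (1.39 × 10^-6)^3(6.31 × 10^-3)^2 = 1.1 x 10^-22
Q > Ksp, so Mg3(PO4)2 will precipitate.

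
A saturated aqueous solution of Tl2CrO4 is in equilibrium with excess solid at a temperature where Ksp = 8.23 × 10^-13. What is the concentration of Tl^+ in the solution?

Tl2CrO4(s) ⇌ 2 Tl^+(aq) + CrO4^2-(aq)
Ksp = [Tl^+]^2[CrO4^2-]
If s mol/L of Tl2CrO4 dissolves, [Tl^+] = 2s and [CrO4^2-] = s.
Ksp = (2s)^2s = 4s^3
s^3 = 8.23 × 10^-13 / 4, so s = 5.904 × 10^-5 M
[Tl^+] = 2s = 1.18 x 10^-4 M

[Tl^+] = 1.18e-4 M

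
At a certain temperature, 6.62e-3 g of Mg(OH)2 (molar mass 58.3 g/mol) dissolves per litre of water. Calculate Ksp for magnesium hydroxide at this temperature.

5.86 x 10^-12

Molar solubility s = (6.62 x 10^-3 g/L) / (58.3 g/mol) = 1.136 × 10^-4 M.
Mg(OH)2(s) ⇌ Mg^2+(aq) + 2 OH^-(aq)
Let s = molar solubility. Then [Mg^2+] = s and [OH^-] = 2s.
Ksp = [Mg^2+][OH^-]^2
So Ksp = s × (2s)^2 = 4s^3
Ksp = 4 × (1.136 × 10^-4)^3 = 5.86 × 10^-12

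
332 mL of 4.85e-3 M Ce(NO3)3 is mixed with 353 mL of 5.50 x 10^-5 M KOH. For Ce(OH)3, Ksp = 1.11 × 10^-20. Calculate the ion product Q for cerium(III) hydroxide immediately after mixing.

Q ≈ 5.35 × 10^-17

Total volume = 332 + 353 = 685 mL.
[Ce^3+] = 4.85 × 10^-3 × (332/685) = 2.351 × 10^-3 M
[OH^-] = 5.50 × 10^-5 × (353/685) = 2.834 x 10^-5 M
Ce(OH)3(s) ⇌ Ce^3+(aq) + 3 OH^-(aq), so Q = [Ce^3+][OH^-]^3
Q = (2.351 × 10^-3)(2.834 × 10^-5)^3 = 5.35 × 10^-17
Q > Ksp, so Ce(OH)3 will precipitate.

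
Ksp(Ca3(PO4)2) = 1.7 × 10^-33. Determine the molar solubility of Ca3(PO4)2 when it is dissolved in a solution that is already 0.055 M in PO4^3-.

s ≈ 2.8 x 10^-11 M

Ca3(PO4)2(s) ⇌ 3 Ca^2+ + 2 PO4^3-
Ksp = [Ca^2+]^3[PO4^3-]^2
If s mol/L dissolves here, [Ca^2+] = 3s, [PO4^3-] = 0.055 + 2s ≈ 0.055 (common-ion effect: PO4^3- is already 0.055 M).
Ksp ≈ (3s)^3 × (0.055)^2
s = 2.8 x 10^-11 M
Check: 2s = 5.5 x 10^-11 ≪ 0.055, so the approximation is valid.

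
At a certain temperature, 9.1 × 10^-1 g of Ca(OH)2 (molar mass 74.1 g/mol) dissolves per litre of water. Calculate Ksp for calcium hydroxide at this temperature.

Molar solubility s = (9.1 × 10^-1 g/L) / (74.1 g/mol) = 1.23 × 10^-2 M.
Ca(OH)2(s) ⇌ Ca^2+ + 2 OH^-
If s mol/L of Ca(OH)2 dissolves, [Ca^2+] = s and [OH^-] = 2s.
Ksp = [Ca^2+][OH^-]^2
Ksp = s(2s)^2 = 4s^3
With s = 1.23 × 10^-2: Ksp = 7.4 × 10^-6

7.4 × 10^-6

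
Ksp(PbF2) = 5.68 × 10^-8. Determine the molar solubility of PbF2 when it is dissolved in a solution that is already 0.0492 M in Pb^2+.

PbF2(s) <=> Pb^2+ + 2 F^-
Ksp = [Pb^2+][F^-]^2
If s mol/L dissolves here, [Pb^2+] = 0.0492 + s ≈ 0.0492, [F^-] = 2s (Ksp is small, so little additional dissolves).
Ksp ≈ 0.0492 × (2s)^2
s = 5.37 × 10^-4 M
Check: s = 5.4 x 10^-4 ≪ 0.0492, so the approximation is valid.

s ≈ 5.37 × 10^-4 M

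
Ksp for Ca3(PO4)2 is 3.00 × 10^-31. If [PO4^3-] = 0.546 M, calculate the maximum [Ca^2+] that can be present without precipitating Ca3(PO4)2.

Ca3(PO4)2(s) ⇌ 3 Ca^2+(aq) + 2 PO4^3-(aq)
Ksp = [Ca^2+]^3[PO4^3-]^2
Precipitation begins when Q = Ksp. With [PO4^3-] = 0.546 M:
3.00 × 10^-31 = (0.546)^2 × [Ca^2+]^3
[Ca^2+] = (3.00 × 10^-31 / 2.981 × 10^-1)^(1/3) = 1.00 × 10^-10 M

[Ca^2+] ≈ 1.00 x 10^-10 M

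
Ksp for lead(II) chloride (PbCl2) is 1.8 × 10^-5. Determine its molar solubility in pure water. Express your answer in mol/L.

s ≈ 1.7e-2 M

PbCl2(s) ⇌ Pb^2+ + 2 Cl^-
Ksp = [Pb^2+][Cl^-]^2
If s mol/L of PbCl2 dissolves, [Pb^2+] = s and [Cl^-] = 2s.
Ksp = s(2s)^2 = 4s^3
s = (1.8 × 10^-5 / 4)^(1/3) = 1.7 × 10^-2 M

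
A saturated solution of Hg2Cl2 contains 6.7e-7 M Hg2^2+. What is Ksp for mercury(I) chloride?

1.2 x 10^-18

Hg2Cl2(s) <=> Hg2^2+(aq) + 2 Cl^-(aq)
Stoichiometry gives [Cl^-] = (2/1)[Hg2^2+] = 1.34 x 10^-6 M.
Ksp = [Hg2^2+][Cl^-]^2
Ksp = 6.7 x 10^-7 × (1.34 × 10^-6)^2 = 1.2 x 10^-18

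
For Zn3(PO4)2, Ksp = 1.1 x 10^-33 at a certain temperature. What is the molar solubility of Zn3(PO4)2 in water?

Zn3(PO4)2(s) <=> 3 Zn^2+ + 2 PO4^3-
Ksp = [Zn^2+]^3[PO4^3-]^2
If s mol/L of Zn3(PO4)2 dissolves, [Zn^2+] = 3s and [PO4^3-] = 2s.
Substituting: Ksp = (3s)^3(2s)^2 = 108s^5
Solving, s = (1.1 x 10^-33/108)^(1/5) = 1.0 × 10^-7 M

s = 1.0 × 10^-7 M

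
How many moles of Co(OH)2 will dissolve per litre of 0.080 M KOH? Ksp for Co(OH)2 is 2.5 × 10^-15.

s = 3.9 x 10^-13 M

Co(OH)2(s) ⇌ Co^2+(aq) + 2 OH^-(aq)
Ksp = [Co^2+][OH^-]^2
Let s be the molar solubility in this solution. [Co^2+] = s, [OH^-] = 0.080 + 2s ≈ 0.080 (Ksp is small, so little additional dissolves).
Ksp ≈ s × (0.080)^2
s = 3.9 × 10^-13 M
Check: 2s = 7.8 x 10^-13 ≪ 0.080, so the approximation is valid.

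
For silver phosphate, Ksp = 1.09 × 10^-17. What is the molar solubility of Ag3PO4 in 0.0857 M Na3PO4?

1.68 × 10^-6 M

Ag3PO4(s) ⇌ 3 Ag^+(aq) + PO4^3-(aq)
Ksp = [Ag^+]^3[PO4^3-]
If s mol/L dissolves here, [Ag^+] = 3s, [PO4^3-] = 0.0857 + s ≈ 0.0857 (Ksp is small, so little additional dissolves).
Ksp ≈ (3s)^3 × 0.0857
s = 1.68 x 10^-6 M
Check: s = 1.7 × 10^-6 ≪ 0.0857, so the approximation is valid.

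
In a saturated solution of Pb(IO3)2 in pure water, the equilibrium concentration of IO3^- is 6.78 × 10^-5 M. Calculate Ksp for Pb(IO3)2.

Ksp ≈ 1.56e-13

Pb(IO3)2(s) ⇌ Pb^2+ + 2 IO3^-
Stoichiometry gives [Pb^2+] = (1/2)[IO3^-] = 3.390 × 10^-5 M.
Ksp = [Pb^2+][IO3^-]^2
Ksp = 3.390 x 10^-5 × (6.78 × 10^-5)^2 = 1.56 x 10^-13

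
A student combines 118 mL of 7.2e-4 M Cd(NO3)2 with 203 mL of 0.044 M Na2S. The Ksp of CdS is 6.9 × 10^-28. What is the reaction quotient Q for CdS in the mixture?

Q ≈ 7.4 × 10^-6

Total volume = 118 + 203 = 321 mL.
[Cd^2+] = 7.2 × 10^-4 × (118/321) = 2.65 × 10^-4 M
[S^2-] = 4.4 x 10^-2 × (203/321) = 2.78 x 10^-2 M
CdS(s) ⇌ Cd^2+ + S^2-, so Q = [Cd^2+][S^2-]
Q = (2.65 x 10^-4)(2.78 x 10^-2) = 7.4 × 10^-6
Q > Ksp, so CdS will precipitate.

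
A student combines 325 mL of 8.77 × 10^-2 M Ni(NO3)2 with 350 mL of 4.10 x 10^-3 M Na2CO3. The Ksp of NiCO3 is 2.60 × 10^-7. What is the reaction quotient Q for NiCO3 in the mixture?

Total volume = 325 + 350 = 675 mL.
[Ni^2+] = 8.77 x 10^-2 × (325/675) = 4.223 × 10^-2 M
[CO3^2-] = 4.10 × 10^-3 × (350/675) = 2.126 × 10^-3 M
NiCO3(s) ⇌ Ni^2+(aq) + CO3^2-(aq), so Q = [Ni^2+][CO3^2-]
Q = (4.223 x 10^-2)(2.126 × 10^-3) = 8.98 × 10^-5
Q > Ksp, so NiCO3 will precipitate.

Q ≈ 8.98 × 10^-5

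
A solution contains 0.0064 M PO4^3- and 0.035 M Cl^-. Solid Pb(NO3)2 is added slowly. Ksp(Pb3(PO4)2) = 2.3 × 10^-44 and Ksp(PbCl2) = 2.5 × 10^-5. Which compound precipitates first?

Pb3(PO4)2

Each salt begins to precipitate when Q = Ksp, i.e. when [Pb^2+] reaches its threshold.
For Pb3(PO4)2: 2.3 × 10^-44 = (0.0064)^2 × [Pb^2+]^3  ⇒  [Pb^2+] = 8.3 × 10^-14 M.
For PbCl2: 2.5 × 10^-5 = (0.035)^2 × [Pb^2+]  ⇒  [Pb^2+] = 2.0 × 10^-2 M.
The salt with the lower threshold [Pb^2+] precipitates first: Pb3(PO4)2.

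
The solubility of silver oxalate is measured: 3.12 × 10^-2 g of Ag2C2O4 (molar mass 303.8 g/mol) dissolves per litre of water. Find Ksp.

Molar solubility s = (3.12 × 10^-2 g/L) / (303.8 g/mol) = 1.027 x 10^-4 M.
Ag2C2O4(s) ⇌ 2 Ag^+ + C2O4^2-
For each mole of Ag2C2O4 that dissolves: [Ag^+] = 2s, [C2O4^2-] = s.
Ksp = [Ag^+]^2[C2O4^2-]
So Ksp = (2s)^2 × s = 4s^3
With s = 1.027 × 10^-4: Ksp = 4.33 × 10^-12

4.33 x 10^-12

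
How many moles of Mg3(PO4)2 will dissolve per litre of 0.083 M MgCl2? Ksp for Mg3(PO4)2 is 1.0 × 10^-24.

s = 2.1e-11 M

Mg3(PO4)2(s) ⇌ 3 Mg^2+(aq) + 2 PO4^3-(aq)
Ksp = [Mg^2+]^3[PO4^3-]^2
Let s = moles of Mg3(PO4)2 that dissolve per litre. [Mg^2+] = 0.083 + 3s ≈ 0.083, [PO4^3-] = 2s (since Mg^2+ from MgCl2 dominates).
Ksp ≈ (0.083)^3 × (2s)^2
s = 2.1 × 10^-11 M
Check: 3s = 6.3 × 10^-11 ≪ 0.083, so the approximation is valid.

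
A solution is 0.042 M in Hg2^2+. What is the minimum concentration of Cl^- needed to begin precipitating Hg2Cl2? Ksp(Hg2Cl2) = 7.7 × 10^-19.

Hg2Cl2(s) ⇌ Hg2^2+(aq) + 2 Cl^-(aq)
Ksp = [Hg2^2+][Cl^-]^2
Precipitation begins when Q = Ksp. With [Hg2^2+] = 0.042 M:
7.7 × 10^-19 = (0.042) × [Cl^-]^2
[Cl^-] = (7.7 × 10^-19 / 4.2 × 10^-2)^(1/2) = 4.3 x 10^-9 M

[Cl^-] = 4.3 x 10^-9 M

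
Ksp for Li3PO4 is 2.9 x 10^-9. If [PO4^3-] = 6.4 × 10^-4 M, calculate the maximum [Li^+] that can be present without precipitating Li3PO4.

[Li^+] ≈ 1.7e-2 M

Li3PO4(s) ⇌ 3 Li^+(aq) + PO4^3-(aq)
Ksp = [Li^+]^3[PO4^3-]
Precipitation begins when Q = Ksp. With [PO4^3-] = 6.4 × 10^-4 M:
2.9 x 10^-9 = (6.4 × 10^-4) × [Li^+]^3
[Li^+] = (2.9 x 10^-9 / 6.4 × 10^-4)^(1/3) = 1.7 × 10^-2 M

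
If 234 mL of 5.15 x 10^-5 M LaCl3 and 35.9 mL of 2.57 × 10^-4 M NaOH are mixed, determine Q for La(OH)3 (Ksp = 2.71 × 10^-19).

Q ≈ 1.78 × 10^-18

Total volume = 234 + 35.9 = 269.9 mL.
[La^3+] = 5.15 × 10^-5 × (234/269.9) = 4.465 × 10^-5 M
[OH^-] = 2.57 × 10^-4 × (35.9/269.9) = 3.418 × 10^-5 M
La(OH)3(s) <=> La^3+ + 3 OH^-, so Q = [La^3+][OH^-]^3
Q = (4.465 x 10^-5)(3.418 x 10^-5)^3 = 1.78 x 10^-18
Q > Ksp, so La(OH)3 will precipitate.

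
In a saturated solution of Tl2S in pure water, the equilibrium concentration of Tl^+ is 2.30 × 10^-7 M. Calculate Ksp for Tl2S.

Ksp = 6.08 x 10^-21

Tl2S(s) ⇌ 2 Tl^+ + S^2-
Stoichiometry gives [S^2-] = (1/2)[Tl^+] = 1.150 × 10^-7 M.
Ksp = [Tl^+]^2[S^2-]
Ksp = (2.30 × 10^-7)^2 × 1.150 × 10^-7 = 6.08 x 10^-21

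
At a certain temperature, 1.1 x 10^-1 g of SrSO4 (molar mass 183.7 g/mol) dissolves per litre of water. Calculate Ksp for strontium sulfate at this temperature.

Ksp = 3.6e-7

Molar solubility s = (1.1 × 10^-1 g/L) / (183.7 g/mol) = 5.99 × 10^-4 M.
SrSO4(s) <=> Sr^2+(aq) + SO4^2-(aq)
If s mol/L of SrSO4 dissolves, [Sr^2+] = s and [SO4^2-] = s.
Ksp = [Sr^2+][SO4^2-]
Ksp = s^2
With s = 5.99 × 10^-4: Ksp = 3.6 x 10^-7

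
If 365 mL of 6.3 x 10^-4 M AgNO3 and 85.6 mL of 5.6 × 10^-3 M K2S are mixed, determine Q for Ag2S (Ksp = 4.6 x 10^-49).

Q ≈ 2.8e-10

Total volume = 365 + 85.6 = 450.6 mL.
[Ag^+] = 6.3 × 10^-4 × (365/450.6) = 5.10 x 10^-4 M
[S^2-] = 5.6 x 10^-3 × (85.6/450.6) = 1.06 x 10^-3 M
Ag2S(s) <=> 2 Ag^+(aq) + S^2-(aq), so Q = [Ag^+]^2[S^2-]
Q = (5.10 x 10^-4)^2(1.06 × 10^-3) = 2.8 × 10^-10
Q > Ksp, so Ag2S will precipitate.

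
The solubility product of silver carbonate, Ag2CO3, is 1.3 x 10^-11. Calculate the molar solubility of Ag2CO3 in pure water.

1.5 × 10^-4 M

Ag2CO3(s) ⇌ 2 Ag^+(aq) + CO3^2-(aq)
Ksp = [Ag^+]^2[CO3^2-]
With molar solubility s: [Ag^+] = 2s, [CO3^2-] = s.
Substituting: Ksp = (2s)^2s = 4s^3
Solving, s = (1.3 x 10^-11/4)^(1/3) = 1.5 x 10^-4 M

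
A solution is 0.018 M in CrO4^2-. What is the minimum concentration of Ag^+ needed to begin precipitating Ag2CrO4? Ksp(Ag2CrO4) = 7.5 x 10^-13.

Ag2CrO4(s) <=> 2 Ag^+ + CrO4^2-
Ksp = [Ag^+]^2[CrO4^2-]
Precipitation begins when Q = Ksp. With [CrO4^2-] = 0.018 M:
7.5 x 10^-13 = (0.018) × [Ag^+]^2
[Ag^+] = (7.5 x 10^-13 / 1.8 × 10^-2)^(1/2) = 6.5 × 10^-6 M

[Ag^+] = 6.5 × 10^-6 M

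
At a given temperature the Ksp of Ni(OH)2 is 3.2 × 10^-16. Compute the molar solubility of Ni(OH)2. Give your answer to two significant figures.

s = 4.3e-6 M

Ni(OH)2(s) ⇌ Ni^2+ + 2 OH^-
Ksp = [Ni^2+][OH^-]^2
With molar solubility s: [Ni^2+] = s, [OH^-] = 2s.
Ksp = s(2s)^2 = 4s^3
s = (3.2 × 10^-16 / 4)^(1/3) = 4.3 x 10^-6 M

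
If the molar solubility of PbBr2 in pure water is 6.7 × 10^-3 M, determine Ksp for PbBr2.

PbBr2(s) ⇌ Pb^2+(aq) + 2 Br^-(aq)
With molar solubility s: [Pb^2+] = s, [Br^-] = 2s.
Ksp = [Pb^2+][Br^-]^2
Ksp = s(2s)^2 = 4s^3
Ksp = 4 × (6.7 × 10^-3)^3 = 1.2 x 10^-6

Ksp ≈ 1.2 × 10^-6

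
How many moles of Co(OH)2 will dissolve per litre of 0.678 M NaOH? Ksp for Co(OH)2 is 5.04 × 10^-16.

s = 1.10 × 10^-15 M

Co(OH)2(s) <=> Co^2+ + 2 OH^-
Ksp = [Co^2+][OH^-]^2
Let s be the molar solubility in this solution. [Co^2+] = s, [OH^-] = 0.678 + 2s ≈ 0.678 (common-ion effect: OH^- is already 0.678 M).
Ksp ≈ s × (0.678)^2
s = 1.10 x 10^-15 M
Check: 2s = 2.2 × 10^-15 ≪ 0.678, so the approximation is valid.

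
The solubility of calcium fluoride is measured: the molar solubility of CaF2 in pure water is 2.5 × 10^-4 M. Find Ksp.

6.3 x 10^-11

CaF2(s) ⇌ Ca^2+(aq) + 2 F^-(aq)
If s mol/L of CaF2 dissolves, [Ca^2+] = s and [F^-] = 2s.
Ksp = [Ca^2+][F^-]^2
Substituting: Ksp = s(2s)^2 = 4s^3
With s = 2.5 × 10^-4: Ksp = 6.3 × 10^-11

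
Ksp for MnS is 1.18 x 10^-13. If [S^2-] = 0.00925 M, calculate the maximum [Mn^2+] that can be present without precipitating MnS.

1.28 × 10^-11 M

MnS(s) <=> Mn^2+ + S^2-
Ksp = [Mn^2+][S^2-]
Precipitation begins when Q = Ksp. With [S^2-] = 0.00925 M:
1.18 x 10^-13 = (0.00925) × [Mn^2+]
[Mn^2+] = (1.18 x 10^-13 / 9.25 × 10^-3) = 1.28 x 10^-11 M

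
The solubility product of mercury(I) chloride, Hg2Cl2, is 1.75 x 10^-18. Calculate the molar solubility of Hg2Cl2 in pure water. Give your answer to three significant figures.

Hg2Cl2(s) ⇌ Hg2^2+(aq) + 2 Cl^-(aq)
Ksp = [Hg2^2+][Cl^-]^2
Let s = molar solubility. Then [Hg2^2+] = s and [Cl^-] = 2s.
Ksp = s(2s)^2 = 4s^3
s^3 = 1.75 x 10^-18 / 4, so s = 7.59 × 10^-7 M

s = 7.59 x 10^-7 M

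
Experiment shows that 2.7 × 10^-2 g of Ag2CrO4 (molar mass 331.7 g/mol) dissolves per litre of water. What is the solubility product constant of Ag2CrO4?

Molar solubility s = (2.7 × 10^-2 g/L) / (331.7 g/mol) = 8.14 × 10^-5 M.
Ag2CrO4(s) ⇌ 2 Ag^+(aq) + CrO4^2-(aq)
Let s = molar solubility. Then [Ag^+] = 2s and [CrO4^2-] = s.
Ksp = [Ag^+]^2[CrO4^2-]
Substituting: Ksp = (2s)^2s = 4s^3
With s = 8.14 x 10^-5: Ksp = 2.2 × 10^-12

Ksp ≈ 2.2e-12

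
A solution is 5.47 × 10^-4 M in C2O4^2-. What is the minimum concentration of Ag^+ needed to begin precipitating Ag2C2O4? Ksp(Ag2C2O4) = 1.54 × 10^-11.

Ag2C2O4(s) <=> 2 Ag^+(aq) + C2O4^2-(aq)
Ksp = [Ag^+]^2[C2O4^2-]
Precipitation begins when Q = Ksp. With [C2O4^2-] = 5.47 × 10^-4 M:
1.54 × 10^-11 = (5.47 × 10^-4) × [Ag^+]^2
[Ag^+] = (1.54 × 10^-11 / 5.47 x 10^-4)^(1/2) = 1.68 × 10^-4 M

[Ag^+] ≈ 1.68 × 10^-4 M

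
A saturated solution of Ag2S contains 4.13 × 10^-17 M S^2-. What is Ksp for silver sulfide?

Ksp ≈ 2.82 × 10^-49

Ag2S(s) ⇌ 2 Ag^+ + S^2-
Stoichiometry gives [Ag^+] = (2/1)[S^2-] = 8.260 × 10^-17 M.
Ksp = [Ag^+]^2[S^2-]
Ksp = (8.260 × 10^-17)^2 × 4.13 x 10^-17 = 2.82 x 10^-49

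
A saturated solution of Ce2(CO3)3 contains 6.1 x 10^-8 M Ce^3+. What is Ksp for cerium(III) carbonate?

Ksp ≈ 2.9 × 10^-36

Ce2(CO3)3(s) <=> 2 Ce^3+(aq) + 3 CO3^2-(aq)
Stoichiometry gives [CO3^2-] = (3/2)[Ce^3+] = 9.15 × 10^-8 M.
Ksp = [Ce^3+]^2[CO3^2-]^3
Ksp = (6.1 × 10^-8)^2 × (9.15 × 10^-8)^3 = 2.9 × 10^-36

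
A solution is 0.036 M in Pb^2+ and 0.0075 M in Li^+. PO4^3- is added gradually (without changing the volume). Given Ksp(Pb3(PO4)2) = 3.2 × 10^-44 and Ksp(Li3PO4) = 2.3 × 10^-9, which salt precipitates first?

Pb3(PO4)2

Precipitation of each salt starts when its ion product equals its Ksp.
For Pb3(PO4)2: 3.2 × 10^-44 = (0.036)^3 × [PO4^3-]^2  ⇒  [PO4^3-] = 2.6 x 10^-20 M.
For Li3PO4: 2.3 × 10^-9 = (0.0075)^3 × [PO4^3-]  ⇒  [PO4^3-] = 5.5 x 10^-3 M.
The salt with the lower threshold [PO4^3-] precipitates first: Pb3(PO4)2.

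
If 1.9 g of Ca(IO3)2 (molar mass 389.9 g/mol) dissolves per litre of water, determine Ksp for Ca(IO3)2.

Molar solubility s = (1.9 g/L) / (389.9 g/mol) = 4.87 x 10^-3 M.
Ca(IO3)2(s) ⇌ Ca^2+ + 2 IO3^-
If s mol/L of Ca(IO3)2 dissolves, [Ca^2+] = s and [IO3^-] = 2s.
Ksp = [Ca^2+][IO3^-]^2
So Ksp = s × (2s)^2 = 4s^3
Ksp = 4 × (4.87 x 10^-3)^3 = 4.6 × 10^-7

4.6 x 10^-7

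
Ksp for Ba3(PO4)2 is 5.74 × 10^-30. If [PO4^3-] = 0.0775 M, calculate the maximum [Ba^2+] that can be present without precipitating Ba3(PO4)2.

[Ba^2+] = 9.85 x 10^-10 M

Ba3(PO4)2(s) ⇌ 3 Ba^2+(aq) + 2 PO4^3-(aq)
Ksp = [Ba^2+]^3[PO4^3-]^2
Precipitation begins when Q = Ksp. With [PO4^3-] = 0.0775 M:
5.74 × 10^-30 = (0.0775)^2 × [Ba^2+]^3
[Ba^2+] = (5.74 × 10^-30 / 6.006 × 10^-3)^(1/3) = 9.85 × 10^-10 M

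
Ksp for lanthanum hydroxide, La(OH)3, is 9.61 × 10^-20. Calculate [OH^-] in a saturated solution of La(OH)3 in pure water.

[OH^-] = 2.32 × 10^-5 M

La(OH)3(s) <=> La^3+ + 3 OH^-
Ksp = [La^3+][OH^-]^3
With molar solubility s: [La^3+] = s, [OH^-] = 3s.
So Ksp = s × (3s)^3 = 27s^4
s = (9.61 × 10^-20 / 27)^(1/4) = 7.724 × 10^-6 M
[OH^-] = 3s = 2.32 × 10^-5 M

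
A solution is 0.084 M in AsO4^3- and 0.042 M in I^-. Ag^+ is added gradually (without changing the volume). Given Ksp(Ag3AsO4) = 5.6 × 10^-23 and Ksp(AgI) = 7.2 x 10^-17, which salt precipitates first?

Each salt begins to precipitate when Q = Ksp, i.e. when [Ag^+] reaches its threshold.
For Ag3AsO4: 5.6 × 10^-23 = 0.084 × [Ag^+]^3  ⇒  [Ag^+] = 8.7 x 10^-8 M.
For AgI: 7.2 x 10^-17 = 0.042 × [Ag^+]  ⇒  [Ag^+] = 1.7 x 10^-15 M.
The salt with the lower threshold [Ag^+] precipitates first: AgI.

AgI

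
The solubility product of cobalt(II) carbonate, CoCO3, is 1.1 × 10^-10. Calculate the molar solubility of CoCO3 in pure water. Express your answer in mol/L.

s ≈ 1.0 × 10^-5 M

CoCO3(s) <=> Co^2+(aq) + CO3^2-(aq)
Ksp = [Co^2+][CO3^2-]
If s mol/L of CoCO3 dissolves, [Co^2+] = s and [CO3^2-] = s.
Ksp = s × s = s^2
s = √(1.1 × 10^-10) = 1.0 × 10^-5 M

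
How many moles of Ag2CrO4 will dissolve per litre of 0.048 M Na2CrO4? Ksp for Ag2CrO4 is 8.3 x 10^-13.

2.1e-6 M

Ag2CrO4(s) ⇌ 2 Ag^+(aq) + CrO4^2-(aq)
Ksp = [Ag^+]^2[CrO4^2-]
If s mol/L dissolves here, [Ag^+] = 2s, [CrO4^2-] = 0.048 + s ≈ 0.048 (Ksp is small, so little additional dissolves).
Ksp ≈ (2s)^2 × 0.048
s = 2.1 × 10^-6 M
Check: s = 2.1 × 10^-6 ≪ 0.048, so the approximation is valid.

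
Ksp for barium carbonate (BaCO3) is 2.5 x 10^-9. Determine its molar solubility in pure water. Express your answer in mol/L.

s = 5.0 × 10^-5 M

BaCO3(s) ⇌ Ba^2+(aq) + CO3^2-(aq)
Ksp = [Ba^2+][CO3^2-]
Let s = molar solubility. Then [Ba^2+] = s and [CO3^2-] = s.
Ksp = s × s = s^2
s = (2.5 x 10^-9)^(1/2) = 5.0 × 10^-5 M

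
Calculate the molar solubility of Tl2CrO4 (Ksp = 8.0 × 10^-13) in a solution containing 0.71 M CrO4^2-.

s = 5.3 × 10^-7 M

Tl2CrO4(s) ⇌ 2 Tl^+(aq) + CrO4^2-(aq)
Ksp = [Tl^+]^2[CrO4^2-]
Let s = moles of Tl2CrO4 that dissolve per litre. [Tl^+] = 2s, [CrO4^2-] = 0.71 + s ≈ 0.71 (common-ion effect: CrO4^2- is already 0.71 M).
Ksp ≈ (2s)^2 × 0.71
s = 5.3 × 10^-7 M
Check: s = 5.3 × 10^-7 ≪ 0.71, so the approximation is valid.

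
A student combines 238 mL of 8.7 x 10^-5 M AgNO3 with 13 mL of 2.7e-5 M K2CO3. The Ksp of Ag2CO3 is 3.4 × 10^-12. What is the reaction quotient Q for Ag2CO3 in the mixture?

Q ≈ 9.5 x 10^-15

Total volume = 238 + 13 = 251 mL.
[Ag^+] = 8.7 × 10^-5 × (238/251) = 8.25 × 10^-5 M
[CO3^2-] = 2.7 × 10^-5 × (13/251) = 1.40 × 10^-6 M
Ag2CO3(s) <=> 2 Ag^+ + CO3^2-, so Q = [Ag^+]^2[CO3^2-]
Q = (8.25 x 10^-5)^2(1.40 × 10^-6) = 9.5 × 10^-15
Q < Ksp, so no precipitate of Ag2CO3 forms.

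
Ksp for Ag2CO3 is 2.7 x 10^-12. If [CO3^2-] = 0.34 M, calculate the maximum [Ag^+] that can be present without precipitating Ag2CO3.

[Ag^+] = 2.8e-6 M

Ag2CO3(s) ⇌ 2 Ag^+ + CO3^2-
Ksp = [Ag^+]^2[CO3^2-]
Precipitation begins when Q = Ksp. With [CO3^2-] = 0.34 M:
2.7 x 10^-12 = (0.34) × [Ag^+]^2
[Ag^+] = (2.7 x 10^-12 / 3.4 × 10^-1)^(1/2) = 2.8 × 10^-6 M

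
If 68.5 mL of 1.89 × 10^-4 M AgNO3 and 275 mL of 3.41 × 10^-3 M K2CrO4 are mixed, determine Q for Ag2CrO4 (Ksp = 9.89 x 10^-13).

Q = 3.88 × 10^-12

Total volume = 68.5 + 275 = 343.5 mL.
[Ag^+] = 1.89 × 10^-4 × (68.5/343.5) = 3.769 × 10^-5 M
[CrO4^2-] = 3.41 × 10^-3 × (275/343.5) = 2.730 × 10^-3 M
Ag2CrO4(s) ⇌ 2 Ag^+(aq) + CrO4^2-(aq), so Q = [Ag^+]^2[CrO4^2-]
Q = (3.769 × 10^-5)^2(2.730 × 10^-3) = 3.88 × 10^-12
Q > Ksp, so Ag2CrO4 will precipitate.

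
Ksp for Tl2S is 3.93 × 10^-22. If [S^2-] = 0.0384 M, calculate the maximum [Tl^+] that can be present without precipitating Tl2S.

1.01 × 10^-10 M

Tl2S(s) ⇌ 2 Tl^+ + S^2-
Ksp = [Tl^+]^2[S^2-]
Precipitation begins when Q = Ksp. With [S^2-] = 0.0384 M:
3.93 × 10^-22 = (0.0384) × [Tl^+]^2
[Tl^+] = (3.93 × 10^-22 / 3.84 x 10^-2)^(1/2) = 1.01 × 10^-10 M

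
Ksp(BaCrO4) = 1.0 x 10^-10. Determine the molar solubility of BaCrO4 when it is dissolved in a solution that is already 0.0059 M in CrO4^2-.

BaCrO4(s) <=> Ba^2+ + CrO4^2-
Ksp = [Ba^2+][CrO4^2-]
If s mol/L dissolves here, [Ba^2+] = s, [CrO4^2-] = 0.0059 + s ≈ 0.0059 (Ksp is small, so little additional dissolves).
Ksp ≈ s × 0.0059
s = 1.7 × 10^-8 M
Check: s = 1.7 × 10^-8 ≪ 0.0059, so the approximation is valid.

s ≈ 1.7 × 10^-8 M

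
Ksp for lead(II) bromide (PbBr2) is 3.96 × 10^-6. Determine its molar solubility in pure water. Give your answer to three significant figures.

PbBr2(s) ⇌ Pb^2+(aq) + 2 Br^-(aq)
Ksp = [Pb^2+][Br^-]^2
For each mole of PbBr2 that dissolves: [Pb^2+] = s, [Br^-] = 2s.
Substituting: Ksp = s(2s)^2 = 4s^3
Solving, s = (3.96 × 10^-6/4)^(1/3) = 9.97 x 10^-3 M

s ≈ 9.97 × 10^-3 M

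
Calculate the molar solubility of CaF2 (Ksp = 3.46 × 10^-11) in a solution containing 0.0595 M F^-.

CaF2(s) <=> Ca^2+(aq) + 2 F^-(aq)
Ksp = [Ca^2+][F^-]^2
Let s = moles of CaF2 that dissolve per litre. [Ca^2+] = s, [F^-] = 0.0595 + 2s ≈ 0.0595 (since the F^- already present dominates).
Ksp ≈ s × (0.0595)^2
s = 9.77 × 10^-9 M
Check: 2s = 2.0 x 10^-8 ≪ 0.0595, so the approximation is valid.

s = 9.77 x 10^-9 M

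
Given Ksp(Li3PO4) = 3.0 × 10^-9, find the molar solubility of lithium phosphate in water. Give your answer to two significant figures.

3.2 x 10^-3 M

Li3PO4(s) ⇌ 3 Li^+(aq) + PO4^3-(aq)
Ksp = [Li^+]^3[PO4^3-]
With molar solubility s: [Li^+] = 3s, [PO4^3-] = s.
So Ksp = (3s)^3 × s = 27s^4
s = (3.0 × 10^-9 / 27)^(1/4) = 3.2 × 10^-3 M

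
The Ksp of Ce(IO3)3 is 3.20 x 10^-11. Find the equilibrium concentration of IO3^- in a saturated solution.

Ce(IO3)3(s) <=> Ce^3+ + 3 IO3^-
Ksp = [Ce^3+][IO3^-]^3
Let s = molar solubility. Then [Ce^3+] = s and [IO3^-] = 3s.
So Ksp = s × (3s)^3 = 27s^4
Solving, s = (3.20 x 10^-11/27)^(1/4) = 1.043 × 10^-3 M
[IO3^-] = 3s = 3.13 × 10^-3 M

[IO3^-] = 3.13e-3 M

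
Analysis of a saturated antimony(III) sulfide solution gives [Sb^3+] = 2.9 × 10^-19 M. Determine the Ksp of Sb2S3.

Ksp ≈ 6.9 × 10^-93

Sb2S3(s) ⇌ 2 Sb^3+ + 3 S^2-
Stoichiometry gives [S^2-] = (3/2)[Sb^3+] = 4.35 × 10^-19 M.
Ksp = [Sb^3+]^2[S^2-]^3
Ksp = (2.9 x 10^-19)^2 × (4.35 × 10^-19)^3 = 6.9 × 10^-93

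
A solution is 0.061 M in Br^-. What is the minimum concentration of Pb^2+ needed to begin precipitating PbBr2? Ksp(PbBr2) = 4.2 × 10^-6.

PbBr2(s) ⇌ Pb^2+(aq) + 2 Br^-(aq)
Ksp = [Pb^2+][Br^-]^2
Precipitation begins when Q = Ksp. With [Br^-] = 0.061 M:
4.2 × 10^-6 = (0.061)^2 × [Pb^2+]
[Pb^2+] = (4.2 × 10^-6 / 3.72 x 10^-3) = 1.1 × 10^-3 M

[Pb^2+] ≈ 1.1e-3 M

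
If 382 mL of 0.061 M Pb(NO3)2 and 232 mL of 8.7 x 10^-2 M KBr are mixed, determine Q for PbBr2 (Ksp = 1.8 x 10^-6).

Total volume = 382 + 232 = 614 mL.
[Pb^2+] = 6.1 × 10^-2 × (382/614) = 3.80 × 10^-2 M
[Br^-] = 8.7 × 10^-2 × (232/614) = 3.29 × 10^-2 M
PbBr2(s) <=> Pb^2+ + 2 Br^-, so Q = [Pb^2+][Br^-]^2
Q = (3.80 × 10^-2)(3.29 x 10^-2)^2 = 4.1 × 10^-5
Q > Ksp, so PbBr2 will precipitate.

4.1 x 10^-5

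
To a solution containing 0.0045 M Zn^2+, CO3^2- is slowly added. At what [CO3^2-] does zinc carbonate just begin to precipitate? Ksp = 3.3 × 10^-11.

[CO3^2-] = 7.3e-9 M

ZnCO3(s) ⇌ Zn^2+(aq) + CO3^2-(aq)
Ksp = [Zn^2+][CO3^2-]
Precipitation begins when Q = Ksp. With [Zn^2+] = 0.0045 M:
3.3 × 10^-11 = (0.0045) × [CO3^2-]
[CO3^2-] = (3.3 × 10^-11 / 4.5 × 10^-3) = 7.3 × 10^-9 M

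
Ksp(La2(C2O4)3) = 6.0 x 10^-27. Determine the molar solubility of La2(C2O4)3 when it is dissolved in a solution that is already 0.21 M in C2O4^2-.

La2(C2O4)3(s) ⇌ 2 La^3+ + 3 C2O4^2-
Ksp = [La^3+]^2[C2O4^2-]^3
Let s = moles of La2(C2O4)3 that dissolve per litre. [La^3+] = 2s, [C2O4^2-] = 0.21 + 3s ≈ 0.21 (Ksp is small, so little additional dissolves).
Ksp ≈ (2s)^2 × (0.21)^3
s = 4.0 × 10^-13 M
Check: 3s = 1.2 × 10^-12 ≪ 0.21, so the approximation is valid.

s = 4.0 x 10^-13 M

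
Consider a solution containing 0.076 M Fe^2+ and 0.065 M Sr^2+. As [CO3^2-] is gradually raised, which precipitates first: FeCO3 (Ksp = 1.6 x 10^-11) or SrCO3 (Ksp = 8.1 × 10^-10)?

FeCO3

Precipitation of each salt starts when its ion product equals its Ksp.
For FeCO3: 1.6 x 10^-11 = 0.076 × [CO3^2-]  ⇒  [CO3^2-] = 2.1 x 10^-10 M.
For SrCO3: 8.1 × 10^-10 = 0.065 × [CO3^2-]  ⇒  [CO3^2-] = 1.2 × 10^-8 M.
The salt with the lower threshold [CO3^2-] precipitates first: FeCO3.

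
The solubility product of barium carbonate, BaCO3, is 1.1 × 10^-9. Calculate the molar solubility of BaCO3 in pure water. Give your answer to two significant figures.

s ≈ 3.3e-5 M

BaCO3(s) ⇌ Ba^2+(aq) + CO3^2-(aq)
Ksp = [Ba^2+][CO3^2-]
For each mole of BaCO3 that dissolves: [Ba^2+] = s, [CO3^2-] = s.
Ksp = s^2
s = √(1.1 × 10^-9) = 3.3 × 10^-5 M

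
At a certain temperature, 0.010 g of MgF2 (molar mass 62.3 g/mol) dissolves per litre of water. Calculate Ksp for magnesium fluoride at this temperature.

1.7 x 10^-11

Molar solubility s = (1.0 × 10^-2 g/L) / (62.3 g/mol) = 1.61 × 10^-4 M.
MgF2(s) ⇌ Mg^2+(aq) + 2 F^-(aq)
With molar solubility s: [Mg^2+] = s, [F^-] = 2s.
Ksp = [Mg^2+][F^-]^2
So Ksp = s × (2s)^2 = 4s^3
With s = 1.61 × 10^-4: Ksp = 1.7 × 10^-11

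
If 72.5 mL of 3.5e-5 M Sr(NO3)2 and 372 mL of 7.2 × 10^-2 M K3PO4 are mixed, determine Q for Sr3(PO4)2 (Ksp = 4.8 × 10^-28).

Total volume = 72.5 + 372 = 444.5 mL.
[Sr^2+] = 3.5 × 10^-5 × (72.5/444.5) = 5.71 x 10^-6 M
[PO4^3-] = 7.2 x 10^-2 × (372/444.5) = 6.03 x 10^-2 M
Sr3(PO4)2(s) ⇌ 3 Sr^2+(aq) + 2 PO4^3-(aq), so Q = [Sr^2+]^3[PO4^3-]^2
Q = (5.71 × 10^-6)^3(6.03 × 10^-2)^2 = 6.8 x 10^-19
Q > Ksp, so Sr3(PO4)2 will precipitate.

6.8e-19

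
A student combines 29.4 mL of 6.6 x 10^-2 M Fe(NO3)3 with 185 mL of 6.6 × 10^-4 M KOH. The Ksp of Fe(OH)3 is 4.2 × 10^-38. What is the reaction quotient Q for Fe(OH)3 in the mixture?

Total volume = 29.4 + 185 = 214.4 mL.
[Fe^3+] = 6.6 × 10^-2 × (29.4/214.4) = 9.05 × 10^-3 M
[OH^-] = 6.6 × 10^-4 × (185/214.4) = 5.69 × 10^-4 M
Fe(OH)3(s) <=> Fe^3+(aq) + 3 OH^-(aq), so Q = [Fe^3+][OH^-]^3
Q = (9.05 × 10^-3)(5.69 × 10^-4)^3 = 1.7 x 10^-12
Q > Ksp, so Fe(OH)3 will precipitate.

Q = 1.7 x 10^-12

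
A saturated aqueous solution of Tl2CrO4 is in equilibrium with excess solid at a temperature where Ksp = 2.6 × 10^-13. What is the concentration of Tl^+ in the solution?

Tl2CrO4(s) ⇌ 2 Tl^+(aq) + CrO4^2-(aq)
Ksp = [Tl^+]^2[CrO4^2-]
For each mole of Tl2CrO4 that dissolves: [Tl^+] = 2s, [CrO4^2-] = s.
Ksp = (2s)^2s = 4s^3
Solving, s = (2.6 × 10^-13/4)^(1/3) = 4.02 × 10^-5 M
[Tl^+] = 2s = 8.0 × 10^-5 M

8.0e-5 M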